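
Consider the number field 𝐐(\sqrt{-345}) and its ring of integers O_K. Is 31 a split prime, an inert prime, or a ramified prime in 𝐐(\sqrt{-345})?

-345 mod 4 = 3, hence disc K = 4·(-345) = -1380 and O_K = ℤ[√-345].
disc(K) = -1380 is not divisible by 31; 31 is unramified.
Compute (-345/31) via Euler: 27^((31-1)/2) mod 31 = 30, so (-345/31) = -1.
d is a non-residue mod p, hence 31 remains inert in O_K.

remains prime (inert)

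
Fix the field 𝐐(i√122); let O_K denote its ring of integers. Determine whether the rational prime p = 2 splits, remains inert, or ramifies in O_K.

ramified

-122 mod 4 = 2, hence disc K = 4·(-122) = -488 and O_K = ℤ[√-122].
Ramification test: 2 | -488. The prime 2 ramifies in K.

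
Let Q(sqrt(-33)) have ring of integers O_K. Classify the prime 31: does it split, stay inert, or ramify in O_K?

remains prime (inert)

-33 mod 4 = 3, hence disc K = 4·(-33) = -132 and O_K = ℤ[√-33].
Since gcd(31, -132) = 1 the prime 31 does not ramify.
Legendre symbol by Euler's criterion: (-33/31) ≡ (-33)^15 ≡ 30 (mod 31), i.e. (-33/31) = -1.
d is a non-residue mod p, hence 31 remains inert in O_K.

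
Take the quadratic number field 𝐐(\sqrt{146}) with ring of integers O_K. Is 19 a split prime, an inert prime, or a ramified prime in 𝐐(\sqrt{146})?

d = 146 ≡ 2 (mod 4), so O_K = ℤ[√146] and disc(K) = 4d = 584.
disc(K) = 584 is not divisible by 19; 19 is unramified.
Compute (146/19) via Euler: 13^((19-1)/2) mod 19 = 18, so (146/19) = -1.
Legendre symbol -1 ⇒ 19 is inert.

p is inert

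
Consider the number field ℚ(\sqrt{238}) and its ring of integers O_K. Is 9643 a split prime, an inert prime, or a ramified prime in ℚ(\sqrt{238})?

9643 splits in O_K

d = 238 ≡ 2 (mod 4), so O_K = ℤ[√238] and disc(K) = 4d = 952.
9643 ∤ 952, so 9643 is unramified.
Euler's criterion: 238^4821 mod 9643 = 1. Thus (238|9643) = 1.
d is a quadratic residue mod p, hence 9643 splits in O_K.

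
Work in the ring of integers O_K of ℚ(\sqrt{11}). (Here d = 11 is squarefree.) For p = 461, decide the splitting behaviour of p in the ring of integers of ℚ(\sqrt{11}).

d = 11 ≡ 3 (mod 4), so O_K = ℤ[√11] and disc(K) = 4d = 44.
Since gcd(461, 44) = 1 the prime 461 does not ramify.
Compute (11/461) via Euler: 11^((461-1)/2) mod 461 = 460, so (11/461) = -1.
d is a non-residue mod p, hence 461 remains inert in O_K.

inert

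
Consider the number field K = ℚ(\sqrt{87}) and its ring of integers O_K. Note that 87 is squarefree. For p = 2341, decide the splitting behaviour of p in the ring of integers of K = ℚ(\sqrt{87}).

inert

d = 87 ≡ 3 (mod 4), so O_K = ℤ[√87] and disc(K) = 4d = 348.
disc(K) = 348 is not divisible by 2341; 2341 is unramified.
Legendre symbol by Euler's criterion: (87/2341) ≡ 87^1170 ≡ 2340 (mod 2341), i.e. (87/2341) = -1.
(87/2341) = -1, so 2341 is inert.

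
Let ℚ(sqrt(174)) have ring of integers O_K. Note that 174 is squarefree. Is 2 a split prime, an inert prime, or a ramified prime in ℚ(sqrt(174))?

ramified — (2) = 𝔭²

174 mod 4 = 2, hence disc K = 4·174 = 696 and O_K = ℤ[√174].
disc(K) = 696 = 2·348, so p = 2 is ramified.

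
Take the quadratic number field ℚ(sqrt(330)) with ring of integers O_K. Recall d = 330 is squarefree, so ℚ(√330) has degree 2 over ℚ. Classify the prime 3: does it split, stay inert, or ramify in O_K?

d = 330 ≡ 2 (mod 4), so O_K = ℤ[√330] and disc(K) = 4d = 1320.
Ramification test: 3 | 1320. The prime 3 ramifies in K.

ramified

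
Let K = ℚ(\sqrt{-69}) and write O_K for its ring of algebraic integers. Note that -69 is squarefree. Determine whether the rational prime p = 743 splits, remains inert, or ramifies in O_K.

743 remains inert

Since -69 ≢ 1 mod 4, the ring of integers is ℤ[√-69] with discriminant 4·(-69) = -276.
disc(K) = -276 is not divisible by 743; 743 is unramified.
Legendre symbol by Euler's criterion: (-69/743) ≡ (-69)^371 ≡ 742 (mod 743), i.e. (-69/743) = -1.
Legendre symbol -1 ⇒ 743 is inert.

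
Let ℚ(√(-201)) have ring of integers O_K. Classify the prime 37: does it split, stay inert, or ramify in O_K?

Since -201 ≢ 1 mod 4, the ring of integers is ℤ[√-201] with discriminant 4·(-201) = -804.
37 ∤ -804, so 37 is unramified.
Legendre symbol by Euler's criterion: (-201/37) ≡ (-201)^18 ≡ 1 (mod 37), i.e. (-201/37) = 1.
Legendre symbol 1 ⇒ 37 is split.

p splits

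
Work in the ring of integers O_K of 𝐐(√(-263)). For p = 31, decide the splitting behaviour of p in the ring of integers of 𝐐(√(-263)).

d = -263 ≡ 1 (mod 4), so O_K = ℤ[(1+√-263)/2] and disc(K) = d = -263.
31 ∤ -263, so 31 is unramified.
Legendre symbol by Euler's criterion: (-263/31) ≡ (-263)^15 ≡ 1 (mod 31), i.e. (-263/31) = 1.
(-263/31) = 1, so 31 splits.

splits completely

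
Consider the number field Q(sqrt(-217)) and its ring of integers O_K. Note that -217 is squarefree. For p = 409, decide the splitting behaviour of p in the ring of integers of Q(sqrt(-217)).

Since -217 ≢ 1 mod 4, the ring of integers is ℤ[√-217] with discriminant 4·(-217) = -868.
409 ∤ -868, so 409 is unramified.
Euler's criterion: (-217)^204 mod 409 = 1. Thus (-217|409) = 1.
(-217/409) = 1, so 409 splits.

409 splits in O_K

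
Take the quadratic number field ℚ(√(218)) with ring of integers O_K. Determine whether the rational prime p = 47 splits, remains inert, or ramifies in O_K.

47 remains inert

d = 218 ≡ 2 (mod 4), so O_K = ℤ[√218] and disc(K) = 4d = 872.
disc(K) = 872 is not divisible by 47; 47 is unramified.
Euler's criterion: 218^23 mod 47 = 46. Thus (218|47) = -1.
d is a non-residue mod p, hence 47 remains inert in O_K.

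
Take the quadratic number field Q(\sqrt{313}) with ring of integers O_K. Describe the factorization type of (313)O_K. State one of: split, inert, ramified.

Since 313 ≡ 1 mod 4, the ring of integers is ℤ[(1+√313)/2] with discriminant 313.
Ramification test: 313 | 313. The prime 313 ramifies in K.

ramified — (313) = 𝔭²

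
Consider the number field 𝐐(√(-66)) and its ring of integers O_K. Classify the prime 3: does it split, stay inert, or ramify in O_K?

3 is ramified

d = -66 ≡ 2 (mod 4), so O_K = ℤ[√-66] and disc(K) = 4d = -264.
Ramification test: 3 | -264. The prime 3 ramifies in K.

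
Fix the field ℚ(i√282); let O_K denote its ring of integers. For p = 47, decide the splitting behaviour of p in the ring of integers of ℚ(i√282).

Since -282 ≢ 1 mod 4, the ring of integers is ℤ[√-282] with discriminant 4·(-282) = -1128.
Ramification test: 47 | -1128. The prime 47 ramifies in K.

p ramifies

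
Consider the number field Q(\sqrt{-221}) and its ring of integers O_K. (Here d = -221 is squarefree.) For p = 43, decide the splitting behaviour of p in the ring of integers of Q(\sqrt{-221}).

d = -221 ≡ 3 (mod 4), so O_K = ℤ[√-221] and disc(K) = 4d = -884.
disc(K) = -884 is not divisible by 43; 43 is unramified.
Compute (-221/43) via Euler: 37^((43-1)/2) mod 43 = 42, so (-221/43) = -1.
(-221/43) = -1, so 43 is inert.

p is inert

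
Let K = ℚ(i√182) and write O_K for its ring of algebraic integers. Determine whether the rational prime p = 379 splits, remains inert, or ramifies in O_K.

Since -182 ≢ 1 mod 4, the ring of integers is ℤ[√-182] with discriminant 4·(-182) = -728.
disc(K) = -728 is not divisible by 379; 379 is unramified.
Compute (-182/379) via Euler: 197^((379-1)/2) mod 379 = 1, so (-182/379) = 1.
(-182/379) = 1, so 379 splits.

379 splits in O_K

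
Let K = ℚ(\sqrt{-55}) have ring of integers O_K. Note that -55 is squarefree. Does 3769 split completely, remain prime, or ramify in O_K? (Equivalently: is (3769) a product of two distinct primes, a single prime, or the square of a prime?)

inert — (3769) stays prime in O_K

d = -55 ≡ 1 (mod 4), so O_K = ℤ[(1+√-55)/2] and disc(K) = d = -55.
Since gcd(3769, -55) = 1 the prime 3769 does not ramify.
Legendre symbol by Euler's criterion: (-55/3769) ≡ (-55)^1884 ≡ 3768 (mod 3769), i.e. (-55/3769) = -1.
Legendre symbol -1 ⇒ 3769 is inert.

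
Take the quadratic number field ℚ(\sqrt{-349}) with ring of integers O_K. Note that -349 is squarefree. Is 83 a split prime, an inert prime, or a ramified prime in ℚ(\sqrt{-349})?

d = -349 ≡ 3 (mod 4), so O_K = ℤ[√-349] and disc(K) = 4d = -1396.
83 ∤ -1396, so 83 is unramified.
Legendre symbol by Euler's criterion: (-349/83) ≡ (-349)^41 ≡ 82 (mod 83), i.e. (-349/83) = -1.
(-349/83) = -1, so 83 is inert.

inert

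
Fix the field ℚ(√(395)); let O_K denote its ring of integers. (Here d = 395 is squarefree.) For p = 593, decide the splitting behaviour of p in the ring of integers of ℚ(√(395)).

remains prime (inert)

d = 395 ≡ 3 (mod 4), so O_K = ℤ[√395] and disc(K) = 4d = 1580.
593 ∤ 1580, so 593 is unramified.
(395/593) = 395^296 mod 593 = 592, giving Legendre symbol -1.
Legendre symbol -1 ⇒ 593 is inert.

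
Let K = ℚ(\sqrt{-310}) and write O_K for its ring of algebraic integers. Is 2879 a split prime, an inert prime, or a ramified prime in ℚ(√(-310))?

-310 mod 4 = 2, hence disc K = 4·(-310) = -1240 and O_K = ℤ[√-310].
disc(K) = -1240 is not divisible by 2879; 2879 is unramified.
Legendre symbol by Euler's criterion: (-310/2879) ≡ (-310)^1439 ≡ 2878 (mod 2879), i.e. (-310/2879) = -1.
(-310/2879) = -1, so 2879 is inert.

p is inert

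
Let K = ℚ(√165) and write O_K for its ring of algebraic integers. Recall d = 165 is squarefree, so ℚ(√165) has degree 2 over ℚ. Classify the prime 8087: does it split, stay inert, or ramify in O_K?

d = 165 ≡ 1 (mod 4), so O_K = ℤ[(1+√165)/2] and disc(K) = d = 165.
8087 ∤ 165, so 8087 is unramified.
Legendre symbol by Euler's criterion: (165/8087) ≡ 165^4043 ≡ 8086 (mod 8087), i.e. (165/8087) = -1.
Legendre symbol -1 ⇒ 8087 is inert.

inert — (8087) stays prime in O_K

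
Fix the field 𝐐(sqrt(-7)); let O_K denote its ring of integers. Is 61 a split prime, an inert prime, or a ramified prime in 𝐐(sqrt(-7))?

remains prime (inert)

d = -7 ≡ 1 (mod 4), so O_K = ℤ[(1+√-7)/2] and disc(K) = d = -7.
Since gcd(61, -7) = 1 the prime 61 does not ramify.
(-7/61) = 54^30 mod 61 = 60, giving Legendre symbol -1.
d is a non-residue mod p, hence 61 remains inert in O_K.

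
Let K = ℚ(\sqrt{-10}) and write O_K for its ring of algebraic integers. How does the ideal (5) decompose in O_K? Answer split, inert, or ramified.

Since -10 ≢ 1 mod 4, the ring of integers is ℤ[√-10] with discriminant 4·(-10) = -40.
Ramification test: 5 | -40. The prime 5 ramifies in K.

5 is ramified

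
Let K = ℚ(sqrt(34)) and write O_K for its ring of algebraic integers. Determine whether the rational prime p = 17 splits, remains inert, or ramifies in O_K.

p ramifies

34 mod 4 = 2, hence disc K = 4·34 = 136 and O_K = ℤ[√34].
17 divides disc(K) = 136, so 17 ramifies.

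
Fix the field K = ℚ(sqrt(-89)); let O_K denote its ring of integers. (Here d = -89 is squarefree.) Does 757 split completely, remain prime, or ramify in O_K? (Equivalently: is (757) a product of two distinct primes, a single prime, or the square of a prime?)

757 splits in O_K

d = -89 ≡ 3 (mod 4), so O_K = ℤ[√-89] and disc(K) = 4d = -356.
757 ∤ -356, so 757 is unramified.
Compute (-89/757) via Euler: 668^((757-1)/2) mod 757 = 1, so (-89/757) = 1.
(-89/757) = 1, so 757 splits.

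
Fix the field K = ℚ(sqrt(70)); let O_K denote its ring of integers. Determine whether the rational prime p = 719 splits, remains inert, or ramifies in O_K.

719 splits in O_K

70 mod 4 = 2, hence disc K = 4·70 = 280 and O_K = ℤ[√70].
719 ∤ 280, so 719 is unramified.
Euler's criterion: 70^359 mod 719 = 1. Thus (70|719) = 1.
(70/719) = 1, so 719 splits.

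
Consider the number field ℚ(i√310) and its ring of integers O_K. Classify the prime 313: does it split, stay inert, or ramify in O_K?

split — (313) = 𝔭₁𝔭₂ with 𝔭₁ ≠ 𝔭₂

d = -310 ≡ 2 (mod 4), so O_K = ℤ[√-310] and disc(K) = 4d = -1240.
disc(K) = -1240 is not divisible by 313; 313 is unramified.
Legendre symbol by Euler's criterion: (-310/313) ≡ (-310)^156 ≡ 1 (mod 313), i.e. (-310/313) = 1.
(-310/313) = 1, so 313 splits.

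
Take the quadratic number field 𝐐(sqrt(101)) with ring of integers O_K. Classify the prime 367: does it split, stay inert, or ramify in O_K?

d = 101 ≡ 1 (mod 4), so O_K = ℤ[(1+√101)/2] and disc(K) = d = 101.
Since gcd(367, 101) = 1 the prime 367 does not ramify.
Legendre symbol by Euler's criterion: (101/367) ≡ 101^183 ≡ 1 (mod 367), i.e. (101/367) = 1.
(101/367) = 1, so 367 splits.

splits completely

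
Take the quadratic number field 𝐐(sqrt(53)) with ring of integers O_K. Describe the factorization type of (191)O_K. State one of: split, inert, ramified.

53 mod 4 = 1, hence disc K = 53 and O_K = ℤ[(1+√53)/2].
Since gcd(191, 53) = 1 the prime 191 does not ramify.
Euler's criterion: 53^95 mod 191 = 190. Thus (53|191) = -1.
(53/191) = -1, so 191 is inert.

remains prime (inert)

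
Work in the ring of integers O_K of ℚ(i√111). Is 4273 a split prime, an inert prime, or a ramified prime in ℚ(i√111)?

d = -111 ≡ 1 (mod 4), so O_K = ℤ[(1+√-111)/2] and disc(K) = d = -111.
4273 ∤ -111, so 4273 is unramified.
Euler's criterion: (-111)^2136 mod 4273 = 4272. Thus (-111|4273) = -1.
(-111/4273) = -1, so 4273 is inert.

inert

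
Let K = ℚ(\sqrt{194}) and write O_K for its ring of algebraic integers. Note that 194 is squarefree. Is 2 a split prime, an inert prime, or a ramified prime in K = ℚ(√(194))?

d = 194 ≡ 2 (mod 4), so O_K = ℤ[√194] and disc(K) = 4d = 776.
Ramification test: 2 | 776. The prime 2 ramifies in K.

2 is ramified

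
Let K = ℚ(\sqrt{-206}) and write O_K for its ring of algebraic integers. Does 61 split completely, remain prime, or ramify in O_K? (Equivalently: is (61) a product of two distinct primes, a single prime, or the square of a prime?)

d = -206 ≡ 2 (mod 4), so O_K = ℤ[√-206] and disc(K) = 4d = -824.
disc(K) = -824 is not divisible by 61; 61 is unramified.
Legendre symbol by Euler's criterion: (-206/61) ≡ (-206)^30 ≡ 60 (mod 61), i.e. (-206/61) = -1.
Legendre symbol -1 ⇒ 61 is inert.

inert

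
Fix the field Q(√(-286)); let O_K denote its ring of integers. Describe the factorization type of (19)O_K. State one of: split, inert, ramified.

p is inert

-286 mod 4 = 2, hence disc K = 4·(-286) = -1144 and O_K = ℤ[√-286].
19 ∤ -1144, so 19 is unramified.
Legendre symbol by Euler's criterion: (-286/19) ≡ (-286)^9 ≡ 18 (mod 19), i.e. (-286/19) = -1.
(-286/19) = -1, so 19 is inert.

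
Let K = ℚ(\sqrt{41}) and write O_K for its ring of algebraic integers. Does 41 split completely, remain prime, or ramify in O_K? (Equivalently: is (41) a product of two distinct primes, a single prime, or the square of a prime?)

41 is ramified

41 mod 4 = 1, hence disc K = 41 and O_K = ℤ[(1+√41)/2].
Ramification test: 41 | 41. The prime 41 ramifies in K.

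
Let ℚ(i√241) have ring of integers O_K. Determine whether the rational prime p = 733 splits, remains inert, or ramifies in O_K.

Since -241 ≢ 1 mod 4, the ring of integers is ℤ[√-241] with discriminant 4·(-241) = -964.
733 ∤ -964, so 733 is unramified.
Euler's criterion: (-241)^366 mod 733 = 1. Thus (-241|733) = 1.
Legendre symbol 1 ⇒ 733 is split.

splits completely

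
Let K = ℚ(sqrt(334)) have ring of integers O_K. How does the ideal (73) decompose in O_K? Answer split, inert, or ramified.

334 mod 4 = 2, hence disc K = 4·334 = 1336 and O_K = ℤ[√334].
disc(K) = 1336 is not divisible by 73; 73 is unramified.
Compute (334/73) via Euler: 42^((73-1)/2) mod 73 = 72, so (334/73) = -1.
d is a non-residue mod p, hence 73 remains inert in O_K.

inert — (73) stays prime in O_K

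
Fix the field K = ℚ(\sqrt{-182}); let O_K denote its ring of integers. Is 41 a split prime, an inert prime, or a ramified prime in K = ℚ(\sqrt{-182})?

splits completely

Since -182 ≢ 1 mod 4, the ring of integers is ℤ[√-182] with discriminant 4·(-182) = -728.
disc(K) = -728 is not divisible by 41; 41 is unramified.
Legendre symbol by Euler's criterion: (-182/41) ≡ (-182)^20 ≡ 1 (mod 41), i.e. (-182/41) = 1.
d is a quadratic residue mod p, hence 41 splits in O_K.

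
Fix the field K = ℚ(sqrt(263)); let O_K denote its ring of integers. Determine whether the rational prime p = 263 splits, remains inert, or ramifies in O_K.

263 mod 4 = 3, hence disc K = 4·263 = 1052 and O_K = ℤ[√263].
Ramification test: 263 | 1052. The prime 263 ramifies in K.

ramifies in O_K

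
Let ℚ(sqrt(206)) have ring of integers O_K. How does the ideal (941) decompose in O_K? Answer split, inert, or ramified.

inert

d = 206 ≡ 2 (mod 4), so O_K = ℤ[√206] and disc(K) = 4d = 824.
Since gcd(941, 824) = 1 the prime 941 does not ramify.
(206/941) = 206^470 mod 941 = 940, giving Legendre symbol -1.
(206/941) = -1, so 941 is inert.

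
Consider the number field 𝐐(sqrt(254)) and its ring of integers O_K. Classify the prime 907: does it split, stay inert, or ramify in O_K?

254 mod 4 = 2, hence disc K = 4·254 = 1016 and O_K = ℤ[√254].
Since gcd(907, 1016) = 1 the prime 907 does not ramify.
Euler's criterion: 254^453 mod 907 = 1. Thus (254|907) = 1.
(254/907) = 1, so 907 splits.

split — (907) = 𝔭₁𝔭₂ with 𝔭₁ ≠ 𝔭₂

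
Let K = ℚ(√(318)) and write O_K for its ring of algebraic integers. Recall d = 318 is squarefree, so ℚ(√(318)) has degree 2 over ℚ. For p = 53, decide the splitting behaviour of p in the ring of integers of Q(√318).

318 mod 4 = 2, hence disc K = 4·318 = 1272 and O_K = ℤ[√318].
Ramification test: 53 | 1272. The prime 53 ramifies in K.

ramifies in O_K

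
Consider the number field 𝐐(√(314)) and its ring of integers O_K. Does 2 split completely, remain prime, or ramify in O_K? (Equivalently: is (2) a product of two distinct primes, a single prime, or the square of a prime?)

314 mod 4 = 2, hence disc K = 4·314 = 1256 and O_K = ℤ[√314].
Ramification test: 2 | 1256. The prime 2 ramifies in K.

ramifies in O_K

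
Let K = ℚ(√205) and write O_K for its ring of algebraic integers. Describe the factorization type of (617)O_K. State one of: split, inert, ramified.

d = 205 ≡ 1 (mod 4), so O_K = ℤ[(1+√205)/2] and disc(K) = d = 205.
disc(K) = 205 is not divisible by 617; 617 is unramified.
Euler's criterion: 205^308 mod 617 = 616. Thus (205|617) = -1.
Legendre symbol -1 ⇒ 617 is inert.

inert — (617) stays prime in O_K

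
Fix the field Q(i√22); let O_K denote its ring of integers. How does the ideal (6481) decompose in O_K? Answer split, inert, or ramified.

remains prime (inert)

-22 mod 4 = 2, hence disc K = 4·(-22) = -88 and O_K = ℤ[√-22].
6481 ∤ -88, so 6481 is unramified.
(-22/6481) = 6459^3240 mod 6481 = 6480, giving Legendre symbol -1.
d is a non-residue mod p, hence 6481 remains inert in O_K.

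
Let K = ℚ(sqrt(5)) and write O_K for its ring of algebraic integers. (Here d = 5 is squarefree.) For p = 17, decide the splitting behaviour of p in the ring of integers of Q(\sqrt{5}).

remains prime (inert)

5 mod 4 = 1, hence disc K = 5 and O_K = ℤ[(1+√5)/2].
Since gcd(17, 5) = 1 the prime 17 does not ramify.
Euler's criterion: 5^8 mod 17 = 16. Thus (5|17) = -1.
(5/17) = -1, so 17 is inert.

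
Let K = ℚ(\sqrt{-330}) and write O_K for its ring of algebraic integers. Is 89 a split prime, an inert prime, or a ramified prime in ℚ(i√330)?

Since -330 ≢ 1 mod 4, the ring of integers is ℤ[√-330] with discriminant 4·(-330) = -1320.
89 ∤ -1320, so 89 is unramified.
Legendre symbol by Euler's criterion: (-330/89) ≡ (-330)^44 ≡ 88 (mod 89), i.e. (-330/89) = -1.
Legendre symbol -1 ⇒ 89 is inert.

inert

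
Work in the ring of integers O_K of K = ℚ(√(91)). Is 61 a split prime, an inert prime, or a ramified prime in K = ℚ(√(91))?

Since 91 ≢ 1 mod 4, the ring of integers is ℤ[√91] with discriminant 4·91 = 364.
disc(K) = 364 is not divisible by 61; 61 is unramified.
Euler's criterion: 91^30 mod 61 = 60. Thus (91|61) = -1.
(91/61) = -1, so 61 is inert.

inert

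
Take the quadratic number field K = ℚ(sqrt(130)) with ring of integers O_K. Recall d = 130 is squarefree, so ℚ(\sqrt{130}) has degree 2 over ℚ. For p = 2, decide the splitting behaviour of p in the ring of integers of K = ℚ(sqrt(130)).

2 is ramified

d = 130 ≡ 2 (mod 4), so O_K = ℤ[√130] and disc(K) = 4d = 520.
disc(K) = 520 = 2·260, so p = 2 is ramified.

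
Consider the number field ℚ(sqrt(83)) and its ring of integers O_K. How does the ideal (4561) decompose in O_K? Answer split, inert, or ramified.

inert — (4561) stays prime in O_K

d = 83 ≡ 3 (mod 4), so O_K = ℤ[√83] and disc(K) = 4d = 332.
disc(K) = 332 is not divisible by 4561; 4561 is unramified.
Legendre symbol by Euler's criterion: (83/4561) ≡ 83^2280 ≡ 4560 (mod 4561), i.e. (83/4561) = -1.
Legendre symbol -1 ⇒ 4561 is inert.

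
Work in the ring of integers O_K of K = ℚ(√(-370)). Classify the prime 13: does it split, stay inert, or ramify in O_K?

-370 mod 4 = 2, hence disc K = 4·(-370) = -1480 and O_K = ℤ[√-370].
13 ∤ -1480, so 13 is unramified.
Euler's criterion: (-370)^6 mod 13 = 12. Thus (-370|13) = -1.
Legendre symbol -1 ⇒ 13 is inert.

remains prime (inert)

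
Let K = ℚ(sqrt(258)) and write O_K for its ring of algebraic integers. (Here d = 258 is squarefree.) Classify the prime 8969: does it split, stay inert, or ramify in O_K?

inert

Since 258 ≢ 1 mod 4, the ring of integers is ℤ[√258] with discriminant 4·258 = 1032.
Since gcd(8969, 1032) = 1 the prime 8969 does not ramify.
Euler's criterion: 258^4484 mod 8969 = 8968. Thus (258|8969) = -1.
(258/8969) = -1, so 8969 is inert.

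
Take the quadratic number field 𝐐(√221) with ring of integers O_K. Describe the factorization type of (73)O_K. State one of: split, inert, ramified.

splits completely

221 mod 4 = 1, hence disc K = 221 and O_K = ℤ[(1+√221)/2].
disc(K) = 221 is not divisible by 73; 73 is unramified.
Compute (221/73) via Euler: 2^((73-1)/2) mod 73 = 1, so (221/73) = 1.
Legendre symbol 1 ⇒ 73 is split.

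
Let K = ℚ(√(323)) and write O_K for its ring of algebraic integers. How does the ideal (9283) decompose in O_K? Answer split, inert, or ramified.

d = 323 ≡ 3 (mod 4), so O_K = ℤ[√323] and disc(K) = 4d = 1292.
Since gcd(9283, 1292) = 1 the prime 9283 does not ramify.
(323/9283) = 323^4641 mod 9283 = 9282, giving Legendre symbol -1.
d is a non-residue mod p, hence 9283 remains inert in O_K.

9283 remains inert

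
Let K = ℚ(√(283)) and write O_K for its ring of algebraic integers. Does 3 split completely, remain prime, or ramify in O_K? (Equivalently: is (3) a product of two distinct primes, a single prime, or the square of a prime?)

3 splits in O_K

283 mod 4 = 3, hence disc K = 4·283 = 1132 and O_K = ℤ[√283].
Since gcd(3, 1132) = 1 the prime 3 does not ramify.
Legendre symbol by Euler's criterion: (283/3) ≡ 283^1 ≡ 1 (mod 3), i.e. (283/3) = 1.
d is a quadratic residue mod p, hence 3 splits in O_K.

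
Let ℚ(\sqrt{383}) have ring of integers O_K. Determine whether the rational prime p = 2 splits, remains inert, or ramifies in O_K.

d = 383 ≡ 3 (mod 4), so O_K = ℤ[√383] and disc(K) = 4d = 1532.
2 divides disc(K) = 1532, so 2 ramifies.

p ramifies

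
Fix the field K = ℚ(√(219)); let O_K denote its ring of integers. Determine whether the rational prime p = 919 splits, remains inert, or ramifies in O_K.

split

Since 219 ≢ 1 mod 4, the ring of integers is ℤ[√219] with discriminant 4·219 = 876.
Since gcd(919, 876) = 1 the prime 919 does not ramify.
Compute (219/919) via Euler: 219^((919-1)/2) mod 919 = 1, so (219/919) = 1.
(219/919) = 1, so 919 splits.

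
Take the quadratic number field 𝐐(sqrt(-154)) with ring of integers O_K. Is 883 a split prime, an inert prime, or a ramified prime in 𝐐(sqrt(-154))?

d = -154 ≡ 2 (mod 4), so O_K = ℤ[√-154] and disc(K) = 4d = -616.
disc(K) = -616 is not divisible by 883; 883 is unramified.
Legendre symbol by Euler's criterion: (-154/883) ≡ (-154)^441 ≡ 1 (mod 883), i.e. (-154/883) = 1.
Legendre symbol 1 ⇒ 883 is split.

split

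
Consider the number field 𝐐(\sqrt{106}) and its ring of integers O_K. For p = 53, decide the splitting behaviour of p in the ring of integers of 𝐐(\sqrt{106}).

ramified

106 mod 4 = 2, hence disc K = 4·106 = 424 and O_K = ℤ[√106].
Ramification test: 53 | 424. The prime 53 ramifies in K.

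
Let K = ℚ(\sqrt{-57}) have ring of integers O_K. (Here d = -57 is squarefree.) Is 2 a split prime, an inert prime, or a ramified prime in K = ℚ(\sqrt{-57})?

-57 mod 4 = 3, hence disc K = 4·(-57) = -228 and O_K = ℤ[√-57].
Ramification test: 2 | -228. The prime 2 ramifies in K.

ramifies in O_K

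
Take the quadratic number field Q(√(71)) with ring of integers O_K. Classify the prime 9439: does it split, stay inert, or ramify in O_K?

71 mod 4 = 3, hence disc K = 4·71 = 284 and O_K = ℤ[√71].
9439 ∤ 284, so 9439 is unramified.
Legendre symbol by Euler's criterion: (71/9439) ≡ 71^4719 ≡ 1 (mod 9439), i.e. (71/9439) = 1.
Legendre symbol 1 ⇒ 9439 is split.

9439 splits in O_K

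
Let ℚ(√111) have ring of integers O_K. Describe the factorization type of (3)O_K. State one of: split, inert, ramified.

ramified — (3) = 𝔭²

Since 111 ≢ 1 mod 4, the ring of integers is ℤ[√111] with discriminant 4·111 = 444.
disc(K) = 444 = 3·148, so p = 3 is ramified.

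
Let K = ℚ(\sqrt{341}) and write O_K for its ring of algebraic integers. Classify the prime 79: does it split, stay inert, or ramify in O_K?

splits completely

Since 341 ≡ 1 mod 4, the ring of integers is ℤ[(1+√341)/2] with discriminant 341.
disc(K) = 341 is not divisible by 79; 79 is unramified.
Compute (341/79) via Euler: 25^((79-1)/2) mod 79 = 1, so (341/79) = 1.
(341/79) = 1, so 79 splits.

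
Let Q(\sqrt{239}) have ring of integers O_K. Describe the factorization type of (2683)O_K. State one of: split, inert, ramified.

239 mod 4 = 3, hence disc K = 4·239 = 956 and O_K = ℤ[√239].
disc(K) = 956 is not divisible by 2683; 2683 is unramified.
Euler's criterion: 239^1341 mod 2683 = 2682. Thus (239|2683) = -1.
d is a non-residue mod p, hence 2683 remains inert in O_K.

2683 remains inert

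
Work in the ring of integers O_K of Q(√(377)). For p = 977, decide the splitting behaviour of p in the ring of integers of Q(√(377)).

inert — (977) stays prime in O_K

d = 377 ≡ 1 (mod 4), so O_K = ℤ[(1+√377)/2] and disc(K) = d = 377.
977 ∤ 377, so 977 is unramified.
Euler's criterion: 377^488 mod 977 = 976. Thus (377|977) = -1.
d is a non-residue mod p, hence 977 remains inert in O_K.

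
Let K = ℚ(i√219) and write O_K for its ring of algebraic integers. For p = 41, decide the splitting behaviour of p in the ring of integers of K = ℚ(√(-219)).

-219 mod 4 = 1, hence disc K = -219 and O_K = ℤ[(1+√-219)/2].
Since gcd(41, -219) = 1 the prime 41 does not ramify.
Compute (-219/41) via Euler: 27^((41-1)/2) mod 41 = 40, so (-219/41) = -1.
d is a non-residue mod p, hence 41 remains inert in O_K.

p is inert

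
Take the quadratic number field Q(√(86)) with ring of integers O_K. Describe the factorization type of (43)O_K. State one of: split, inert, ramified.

Since 86 ≢ 1 mod 4, the ring of integers is ℤ[√86] with discriminant 4·86 = 344.
disc(K) = 344 = 43·8, so p = 43 is ramified.

ramified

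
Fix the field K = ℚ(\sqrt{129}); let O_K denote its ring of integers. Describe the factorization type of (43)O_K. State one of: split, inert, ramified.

43 is ramified

d = 129 ≡ 1 (mod 4), so O_K = ℤ[(1+√129)/2] and disc(K) = d = 129.
Ramification test: 43 | 129. The prime 43 ramifies in K.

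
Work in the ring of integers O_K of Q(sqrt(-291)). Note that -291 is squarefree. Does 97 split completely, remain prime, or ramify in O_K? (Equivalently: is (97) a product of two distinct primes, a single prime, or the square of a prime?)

Since -291 ≡ 1 mod 4, the ring of integers is ℤ[(1+√-291)/2] with discriminant -291.
Ramification test: 97 | -291. The prime 97 ramifies in K.

97 is ramified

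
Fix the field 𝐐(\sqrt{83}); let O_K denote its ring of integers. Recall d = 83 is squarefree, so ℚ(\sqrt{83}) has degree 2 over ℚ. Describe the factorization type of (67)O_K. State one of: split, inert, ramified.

split

Since 83 ≢ 1 mod 4, the ring of integers is ℤ[√83] with discriminant 4·83 = 332.
67 ∤ 332, so 67 is unramified.
Compute (83/67) via Euler: 16^((67-1)/2) mod 67 = 1, so (83/67) = 1.
d is a quadratic residue mod p, hence 67 splits in O_K.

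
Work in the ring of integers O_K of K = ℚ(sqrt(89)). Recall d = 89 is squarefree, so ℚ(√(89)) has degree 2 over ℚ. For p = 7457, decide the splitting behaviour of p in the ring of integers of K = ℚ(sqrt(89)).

p is inert

89 mod 4 = 1, hence disc K = 89 and O_K = ℤ[(1+√89)/2].
7457 ∤ 89, so 7457 is unramified.
Euler's criterion: 89^3728 mod 7457 = 7456. Thus (89|7457) = -1.
d is a non-residue mod p, hence 7457 remains inert in O_K.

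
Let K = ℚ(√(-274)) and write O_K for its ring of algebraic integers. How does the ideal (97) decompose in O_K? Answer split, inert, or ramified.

inert — (97) stays prime in O_K

d = -274 ≡ 2 (mod 4), so O_K = ℤ[√-274] and disc(K) = 4d = -1096.
97 ∤ -1096, so 97 is unramified.
Legendre symbol by Euler's criterion: (-274/97) ≡ (-274)^48 ≡ 96 (mod 97), i.e. (-274/97) = -1.
Legendre symbol -1 ⇒ 97 is inert.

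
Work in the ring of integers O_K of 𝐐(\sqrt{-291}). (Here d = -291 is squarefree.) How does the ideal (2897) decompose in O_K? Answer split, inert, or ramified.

Since -291 ≡ 1 mod 4, the ring of integers is ℤ[(1+√-291)/2] with discriminant -291.
Since gcd(2897, -291) = 1 the prime 2897 does not ramify.
(-291/2897) = 2606^1448 mod 2897 = 1, giving Legendre symbol 1.
d is a quadratic residue mod p, hence 2897 splits in O_K.

split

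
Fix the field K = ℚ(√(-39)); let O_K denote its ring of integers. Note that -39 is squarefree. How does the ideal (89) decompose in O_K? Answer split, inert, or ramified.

Since -39 ≡ 1 mod 4, the ring of integers is ℤ[(1+√-39)/2] with discriminant -39.
disc(K) = -39 is not divisible by 89; 89 is unramified.
(-39/89) = 50^44 mod 89 = 1, giving Legendre symbol 1.
Legendre symbol 1 ⇒ 89 is split.

89 splits in O_K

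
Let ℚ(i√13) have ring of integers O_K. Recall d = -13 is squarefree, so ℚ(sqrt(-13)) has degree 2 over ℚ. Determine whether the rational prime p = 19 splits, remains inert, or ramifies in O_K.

p splits

Since -13 ≢ 1 mod 4, the ring of integers is ℤ[√-13] with discriminant 4·(-13) = -52.
Since gcd(19, -52) = 1 the prime 19 does not ramify.
Legendre symbol by Euler's criterion: (-13/19) ≡ (-13)^9 ≡ 1 (mod 19), i.e. (-13/19) = 1.
Legendre symbol 1 ⇒ 19 is split.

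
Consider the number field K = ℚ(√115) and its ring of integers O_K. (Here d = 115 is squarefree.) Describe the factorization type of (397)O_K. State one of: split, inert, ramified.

d = 115 ≡ 3 (mod 4), so O_K = ℤ[√115] and disc(K) = 4d = 460.
397 ∤ 460, so 397 is unramified.
Legendre symbol by Euler's criterion: (115/397) ≡ 115^198 ≡ 396 (mod 397), i.e. (115/397) = -1.
d is a non-residue mod p, hence 397 remains inert in O_K.

p is inert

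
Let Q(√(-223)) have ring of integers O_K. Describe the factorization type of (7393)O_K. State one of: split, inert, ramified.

Since -223 ≡ 1 mod 4, the ring of integers is ℤ[(1+√-223)/2] with discriminant -223.
Since gcd(7393, -223) = 1 the prime 7393 does not ramify.
Compute (-223/7393) via Euler: 7170^((7393-1)/2) mod 7393 = 1, so (-223/7393) = 1.
(-223/7393) = 1, so 7393 splits.

7393 splits in O_K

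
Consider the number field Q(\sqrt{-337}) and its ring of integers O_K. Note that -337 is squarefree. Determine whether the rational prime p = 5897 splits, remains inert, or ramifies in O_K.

split — (5897) = 𝔭₁𝔭₂ with 𝔭₁ ≠ 𝔭₂

Since -337 ≢ 1 mod 4, the ring of integers is ℤ[√-337] with discriminant 4·(-337) = -1348.
disc(K) = -1348 is not divisible by 5897; 5897 is unramified.
Euler's criterion: (-337)^2948 mod 5897 = 1. Thus (-337|5897) = 1.
d is a quadratic residue mod p, hence 5897 splits in O_K.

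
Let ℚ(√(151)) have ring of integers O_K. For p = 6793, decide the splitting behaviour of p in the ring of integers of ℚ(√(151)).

6793 remains inert

d = 151 ≡ 3 (mod 4), so O_K = ℤ[√151] and disc(K) = 4d = 604.
6793 ∤ 604, so 6793 is unramified.
Compute (151/6793) via Euler: 151^((6793-1)/2) mod 6793 = 6792, so (151/6793) = -1.
d is a non-residue mod p, hence 6793 remains inert in O_K.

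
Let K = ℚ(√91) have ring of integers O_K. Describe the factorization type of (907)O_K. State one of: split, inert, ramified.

d = 91 ≡ 3 (mod 4), so O_K = ℤ[√91] and disc(K) = 4d = 364.
Since gcd(907, 364) = 1 the prime 907 does not ramify.
Compute (91/907) via Euler: 91^((907-1)/2) mod 907 = 906, so (91/907) = -1.
d is a non-residue mod p, hence 907 remains inert in O_K.

inert — (907) stays prime in O_K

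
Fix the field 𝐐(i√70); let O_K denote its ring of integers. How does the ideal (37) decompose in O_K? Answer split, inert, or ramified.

37 splits in O_K

d = -70 ≡ 2 (mod 4), so O_K = ℤ[√-70] and disc(K) = 4d = -280.
37 ∤ -280, so 37 is unramified.
Euler's criterion: (-70)^18 mod 37 = 1. Thus (-70|37) = 1.
Legendre symbol 1 ⇒ 37 is split.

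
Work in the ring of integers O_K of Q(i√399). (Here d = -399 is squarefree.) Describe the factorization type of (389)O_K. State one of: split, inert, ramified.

d = -399 ≡ 1 (mod 4), so O_K = ℤ[(1+√-399)/2] and disc(K) = d = -399.
disc(K) = -399 is not divisible by 389; 389 is unramified.
Compute (-399/389) via Euler: 379^((389-1)/2) mod 389 = 388, so (-399/389) = -1.
d is a non-residue mod p, hence 389 remains inert in O_K.

inert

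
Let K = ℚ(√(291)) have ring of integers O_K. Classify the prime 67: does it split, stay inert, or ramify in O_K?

Since 291 ≢ 1 mod 4, the ring of integers is ℤ[√291] with discriminant 4·291 = 1164.
disc(K) = 1164 is not divisible by 67; 67 is unramified.
Legendre symbol by Euler's criterion: (291/67) ≡ 291^33 ≡ 1 (mod 67), i.e. (291/67) = 1.
Legendre symbol 1 ⇒ 67 is split.

split — (67) = 𝔭₁𝔭₂ with 𝔭₁ ≠ 𝔭₂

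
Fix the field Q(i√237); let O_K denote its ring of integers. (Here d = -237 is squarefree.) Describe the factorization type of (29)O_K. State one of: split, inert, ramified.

split — (29) = 𝔭₁𝔭₂ with 𝔭₁ ≠ 𝔭₂

Since -237 ≢ 1 mod 4, the ring of integers is ℤ[√-237] with discriminant 4·(-237) = -948.
Since gcd(29, -948) = 1 the prime 29 does not ramify.
Legendre symbol by Euler's criterion: (-237/29) ≡ (-237)^14 ≡ 1 (mod 29), i.e. (-237/29) = 1.
d is a quadratic residue mod p, hence 29 splits in O_K.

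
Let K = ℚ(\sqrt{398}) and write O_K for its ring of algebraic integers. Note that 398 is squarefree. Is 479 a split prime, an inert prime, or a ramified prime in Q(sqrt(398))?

inert — (479) stays prime in O_K

398 mod 4 = 2, hence disc K = 4·398 = 1592 and O_K = ℤ[√398].
Since gcd(479, 1592) = 1 the prime 479 does not ramify.
Legendre symbol by Euler's criterion: (398/479) ≡ 398^239 ≡ 478 (mod 479), i.e. (398/479) = -1.
d is a non-residue mod p, hence 479 remains inert in O_K.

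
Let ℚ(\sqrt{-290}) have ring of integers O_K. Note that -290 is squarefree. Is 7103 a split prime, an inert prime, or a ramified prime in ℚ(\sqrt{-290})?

p is inert

Since -290 ≢ 1 mod 4, the ring of integers is ℤ[√-290] with discriminant 4·(-290) = -1160.
disc(K) = -1160 is not divisible by 7103; 7103 is unramified.
Legendre symbol by Euler's criterion: (-290/7103) ≡ (-290)^3551 ≡ 7102 (mod 7103), i.e. (-290/7103) = -1.
(-290/7103) = -1, so 7103 is inert.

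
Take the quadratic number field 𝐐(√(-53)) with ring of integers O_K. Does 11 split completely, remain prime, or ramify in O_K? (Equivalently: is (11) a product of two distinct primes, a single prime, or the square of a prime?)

remains prime (inert)

-53 mod 4 = 3, hence disc K = 4·(-53) = -212 and O_K = ℤ[√-53].
Since gcd(11, -212) = 1 the prime 11 does not ramify.
Legendre symbol by Euler's criterion: (-53/11) ≡ (-53)^5 ≡ 10 (mod 11), i.e. (-53/11) = -1.
d is a non-residue mod p, hence 11 remains inert in O_K.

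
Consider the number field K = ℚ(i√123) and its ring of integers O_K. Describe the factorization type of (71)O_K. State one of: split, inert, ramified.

71 splits in O_K

d = -123 ≡ 1 (mod 4), so O_K = ℤ[(1+√-123)/2] and disc(K) = d = -123.
Since gcd(71, -123) = 1 the prime 71 does not ramify.
(-123/71) = 19^35 mod 71 = 1, giving Legendre symbol 1.
Legendre symbol 1 ⇒ 71 is split.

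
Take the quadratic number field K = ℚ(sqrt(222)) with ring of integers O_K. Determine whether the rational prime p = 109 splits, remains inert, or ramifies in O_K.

p splits

Since 222 ≢ 1 mod 4, the ring of integers is ℤ[√222] with discriminant 4·222 = 888.
109 ∤ 888, so 109 is unramified.
Compute (222/109) via Euler: 4^((109-1)/2) mod 109 = 1, so (222/109) = 1.
d is a quadratic residue mod p, hence 109 splits in O_K.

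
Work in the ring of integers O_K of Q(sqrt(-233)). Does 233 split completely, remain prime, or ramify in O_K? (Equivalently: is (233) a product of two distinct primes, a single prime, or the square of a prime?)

ramifies in O_K

Since -233 ≢ 1 mod 4, the ring of integers is ℤ[√-233] with discriminant 4·(-233) = -932.
disc(K) = -932 = 233·(-4), so p = 233 is ramified.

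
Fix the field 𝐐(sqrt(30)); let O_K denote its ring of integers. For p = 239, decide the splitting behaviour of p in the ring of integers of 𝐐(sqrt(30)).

d = 30 ≡ 2 (mod 4), so O_K = ℤ[√30] and disc(K) = 4d = 120.
Since gcd(239, 120) = 1 the prime 239 does not ramify.
(30/239) = 30^119 mod 239 = 1, giving Legendre symbol 1.
Legendre symbol 1 ⇒ 239 is split.

splits completely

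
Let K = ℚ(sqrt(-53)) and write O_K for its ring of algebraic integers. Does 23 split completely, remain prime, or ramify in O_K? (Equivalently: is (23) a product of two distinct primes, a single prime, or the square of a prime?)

splits completely

-53 mod 4 = 3, hence disc K = 4·(-53) = -212 and O_K = ℤ[√-53].
Since gcd(23, -212) = 1 the prime 23 does not ramify.
(-53/23) = 16^11 mod 23 = 1, giving Legendre symbol 1.
(-53/23) = 1, so 23 splits.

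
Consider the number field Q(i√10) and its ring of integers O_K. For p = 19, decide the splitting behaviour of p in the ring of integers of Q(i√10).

-10 mod 4 = 2, hence disc K = 4·(-10) = -40 and O_K = ℤ[√-10].
disc(K) = -40 is not divisible by 19; 19 is unramified.
Euler's criterion: (-10)^9 mod 19 = 1. Thus (-10|19) = 1.
d is a quadratic residue mod p, hence 19 splits in O_K.

split — (19) = 𝔭₁𝔭₂ with 𝔭₁ ≠ 𝔭₂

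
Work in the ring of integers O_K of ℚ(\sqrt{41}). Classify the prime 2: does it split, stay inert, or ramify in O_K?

41 mod 4 = 1, hence disc K = 41 and O_K = ℤ[(1+√41)/2].
2 ∤ 41, so 2 is unramified.
Checking d mod 8: 41 ≡ 1. Hence 2 is split in O_K.

p splits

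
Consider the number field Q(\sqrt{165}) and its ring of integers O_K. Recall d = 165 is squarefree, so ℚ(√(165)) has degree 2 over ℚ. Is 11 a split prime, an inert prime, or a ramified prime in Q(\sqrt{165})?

p ramifies

Since 165 ≡ 1 mod 4, the ring of integers is ℤ[(1+√165)/2] with discriminant 165.
11 divides disc(K) = 165, so 11 ramifies.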